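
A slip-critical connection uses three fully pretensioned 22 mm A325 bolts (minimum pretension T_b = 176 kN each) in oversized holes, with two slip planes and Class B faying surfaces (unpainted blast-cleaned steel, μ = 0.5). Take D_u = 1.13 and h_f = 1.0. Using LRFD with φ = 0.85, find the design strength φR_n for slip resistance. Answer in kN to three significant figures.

507 kN

R_n = μ · D_u · h_f · T_b · n_s · n_b = 0.5 × 1.13 × 1.0 × 176 × 2 × 3 = 596.6 kN.
Design strength φR_n = 0.85 × 596.6 = 507 kN.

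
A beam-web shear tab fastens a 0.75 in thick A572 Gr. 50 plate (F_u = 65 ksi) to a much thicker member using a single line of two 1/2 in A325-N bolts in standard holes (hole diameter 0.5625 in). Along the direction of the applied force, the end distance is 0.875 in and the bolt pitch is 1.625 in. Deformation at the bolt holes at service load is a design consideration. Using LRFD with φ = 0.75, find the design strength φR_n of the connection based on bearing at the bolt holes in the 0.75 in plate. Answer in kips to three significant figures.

Per bolt r_n = 1.2 l_c t F_u ≤ 2.4 d t F_u; upper limit = 2.4 × 0.5 × 0.75 × 65 = 58.5 kips.
Edge bolt: l_c = 0.875 − 0.5625/2 = 0.5938 in → 1.2 × 0.5938 × 0.75 × 65 = 34.73 → r_n = 34.73 kips.
Interior bolts: l_c = 1.625 − 0.5625 = 1.062 in → 1.2 × 1.062 × 0.75 × 65 = 62.16 → r_n = 58.5 kips.
R_n = 1 × 34.73 + 1 × 58.5 = 93.23 kips.
Design strength φR_n = 0.75 × 93.23 = 69.9 kips.

69.9 kips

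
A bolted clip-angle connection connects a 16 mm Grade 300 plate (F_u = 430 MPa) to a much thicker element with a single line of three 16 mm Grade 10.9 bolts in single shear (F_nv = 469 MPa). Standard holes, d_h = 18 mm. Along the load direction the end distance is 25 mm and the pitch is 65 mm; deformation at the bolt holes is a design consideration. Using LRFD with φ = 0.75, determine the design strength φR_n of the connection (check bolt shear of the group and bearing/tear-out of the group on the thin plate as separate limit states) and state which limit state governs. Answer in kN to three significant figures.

Bolt shear: A_b = π·16²/4 = 201.1 mm²; R_n = 469 × 201.1 × 3 × 1 / 1000 = 282.9 kN → 0.75 × 282.9 = 212 kN.
Bearing (1.2 l_c t F_u ≤ 2.4 d t F_u): upper limit = 2.4·16·16·430 / 1000 = 264.2 kN.
  Edge l_c = 25 − 18/2 = 16 → r_n = 132.1 kN; interior l_c = 65 − 18 = 47 → r_n = 264.2 kN.
  R_n,bearing = 1·132.1 + 2·264.2 = 660.5 kN → 0.75 × 660.5 = 495 kN.
Bolt shear governs: 212 kN.

212 kN (bolt shear governs)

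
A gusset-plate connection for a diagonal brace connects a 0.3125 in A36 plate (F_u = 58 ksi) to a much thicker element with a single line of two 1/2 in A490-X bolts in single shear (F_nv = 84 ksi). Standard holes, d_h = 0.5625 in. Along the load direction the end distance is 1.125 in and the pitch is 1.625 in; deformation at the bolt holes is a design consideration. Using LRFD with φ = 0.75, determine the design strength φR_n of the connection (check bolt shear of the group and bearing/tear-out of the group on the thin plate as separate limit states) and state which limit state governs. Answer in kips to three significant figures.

Bolt shear: A_b = π·0.5²/4 = 0.1963 in²; R_n = 84 × 0.1963 × 2 × 1 = 32.99 kips → 0.75 × 32.99 = 24.7 kips.
Bearing (1.2 l_c t F_u ≤ 2.4 d t F_u): upper limit = 2.4·0.5·0.3125·58 = 21.75 kips.
  Edge l_c = 1.125 − 0.5625/2 = 0.8438 → r_n = 18.35 kips; interior l_c = 1.625 − 0.5625 = 1.062 → r_n = 21.75 kips.
  R_n,bearing = 1·18.35 + 1·21.75 = 40.1 kips → 0.75 × 40.1 = 30.1 kips.
Bolt shear governs: 24.7 kips.

24.7 kips (bolt shear governs)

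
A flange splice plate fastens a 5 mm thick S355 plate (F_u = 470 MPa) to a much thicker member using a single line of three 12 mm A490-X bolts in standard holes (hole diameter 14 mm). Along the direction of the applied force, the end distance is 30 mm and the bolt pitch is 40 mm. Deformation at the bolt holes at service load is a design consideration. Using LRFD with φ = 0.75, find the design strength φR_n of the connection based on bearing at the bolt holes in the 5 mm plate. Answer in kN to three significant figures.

Per bolt r_n = 1.2 l_c t F_u ≤ 2.4 d t F_u; upper limit = 2.4 × 12 × 5 × 470 / 1000 = 67.68 kN.
Edge bolt: l_c = 30 − 14/2 = 23 mm → 1.2 × 23 × 5 × 470 / 1000 = 64.86 → r_n = 64.86 kN.
Interior bolts: l_c = 40 − 14 = 26 mm → 1.2 × 26 × 5 × 470 / 1000 = 73.32 → r_n = 67.68 kN.
R_n = 1 × 64.86 + 2 × 67.68 = 200.2 kN.
Design strength φR_n = 0.75 × 200.2 = 150 kN.

150 kN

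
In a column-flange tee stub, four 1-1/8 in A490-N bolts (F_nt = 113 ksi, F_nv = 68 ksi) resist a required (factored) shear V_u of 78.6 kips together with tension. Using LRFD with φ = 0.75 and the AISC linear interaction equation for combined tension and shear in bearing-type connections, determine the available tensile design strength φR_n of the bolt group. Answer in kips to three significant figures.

A_b = π·1.125²/4 = 0.994 in²; f_rv = 78.6 / (4 × 0.994) = 19.77 ksi.
F'_nt = 1.3 F_nt − (F_nt / φF_nv) f_rv = 1.3·113 − (113/(0.75·68))·19.77 = 103.1 ksi, capped at F_nt → F'_nt = 103.1 ksi.
R_n = F'_nt · A_b · n = 103.1 × 0.994 × 4 = 409.9 kips.
Design strength φR_n = 0.75 × 409.9 = 307 kips.

307 kips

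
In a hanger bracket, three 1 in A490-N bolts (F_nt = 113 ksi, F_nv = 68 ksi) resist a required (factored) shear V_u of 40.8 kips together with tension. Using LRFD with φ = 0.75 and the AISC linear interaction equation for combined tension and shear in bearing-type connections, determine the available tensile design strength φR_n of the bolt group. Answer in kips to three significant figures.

192 kips

A_b = π·1²/4 = 0.7854 in²; f_rv = 40.8 / (3 × 0.7854) = 17.32 ksi.
F'_nt = 1.3 F_nt − (F_nt / φF_nv) f_rv = 1.3·113 − (113/(0.75·68))·17.32 = 108.5 ksi, capped at F_nt → F'_nt = 108.5 ksi.
R_n = F'_nt · A_b · n = 108.5 × 0.7854 × 3 = 255.7 kips.
Design strength φR_n = 0.75 × 255.7 = 192 kips.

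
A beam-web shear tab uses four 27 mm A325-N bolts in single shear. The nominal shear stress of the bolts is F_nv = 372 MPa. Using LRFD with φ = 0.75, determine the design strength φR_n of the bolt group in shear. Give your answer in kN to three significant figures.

A_b = π × 27² / 4 = 572.6 mm².
R_n = F_nv · A_b · n · n_s = 372 × 572.6 × 4 × 1 / 1000 = 852 kN.
Design strength φR_n = 0.75 × 852 = 639 kN.

639 kN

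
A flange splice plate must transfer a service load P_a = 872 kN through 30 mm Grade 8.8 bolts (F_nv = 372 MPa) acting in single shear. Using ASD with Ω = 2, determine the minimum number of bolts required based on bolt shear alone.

7 bolts

A_b = π·30²/4 = 706.9 mm².
Per-bolt allowable strength R_n/Ω = 372 × 706.9 × 1 / 1000 / 2 = 131.5 kN.
n ≥ 872 / 131.5 = 6.632 → use 7 bolts.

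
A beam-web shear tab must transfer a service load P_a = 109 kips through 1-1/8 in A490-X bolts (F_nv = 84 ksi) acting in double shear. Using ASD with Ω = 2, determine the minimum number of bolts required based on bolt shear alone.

2 bolts

A_b = π·1.125²/4 = 0.994 in².
Per-bolt allowable strength R_n/Ω = 84 × 0.994 × 2 / 2 = 83.5 kips.
n ≥ 109 / 83.5 = 1.305 → use 2 bolts.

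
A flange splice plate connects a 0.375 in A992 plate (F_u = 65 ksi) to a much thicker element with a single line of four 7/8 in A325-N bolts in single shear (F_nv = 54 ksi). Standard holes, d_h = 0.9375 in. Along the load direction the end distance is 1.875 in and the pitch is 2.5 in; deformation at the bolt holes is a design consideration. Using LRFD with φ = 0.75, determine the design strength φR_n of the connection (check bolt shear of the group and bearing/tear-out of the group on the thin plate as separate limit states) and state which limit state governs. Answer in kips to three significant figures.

97.4 kips (bolt shear governs)

Bolt shear: A_b = π·0.875²/4 = 0.6013 in²; R_n = 54 × 0.6013 × 4 × 1 = 129.9 kips → 0.75 × 129.9 = 97.4 kips.
Bearing (1.2 l_c t F_u ≤ 2.4 d t F_u): upper limit = 2.4·0.875·0.375·65 = 51.19 kips.
  Edge l_c = 1.875 − 0.9375/2 = 1.406 → r_n = 41.13 kips; interior l_c = 2.5 − 0.9375 = 1.562 → r_n = 45.7 kips.
  R_n,bearing = 1·41.13 + 3·45.7 = 178.2 kips → 0.75 × 178.2 = 134 kips.
Bolt shear governs: 97.4 kips.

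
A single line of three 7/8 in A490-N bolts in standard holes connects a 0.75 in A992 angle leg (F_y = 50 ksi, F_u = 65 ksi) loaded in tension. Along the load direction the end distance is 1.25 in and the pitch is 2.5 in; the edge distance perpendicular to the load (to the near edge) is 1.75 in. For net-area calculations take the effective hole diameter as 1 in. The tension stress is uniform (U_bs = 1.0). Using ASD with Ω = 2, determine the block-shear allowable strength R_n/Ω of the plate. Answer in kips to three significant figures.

Shear plane L_v = 1.25 + 2·2.5 = 6.25 in; A_gv = 6.25 × 0.75 = 4.688 in².
A_nv = (6.25 − 2.5·1) × 0.75 = 2.812 in².
A_nt = (1.75 − 0.5·1) × 0.75 = 0.9375 in².
0.6 F_u A_nv = 109.7 kips; 0.6 F_y A_gv = 140.6 kips → shear rupture governs the shear term.
R_n = 109.7 + 1.0 × 65 × 0.9375 = 170.6 kips.
Allowable strength R_n/Ω = 170.6 / 2 = 85.3 kips.

85.3 kips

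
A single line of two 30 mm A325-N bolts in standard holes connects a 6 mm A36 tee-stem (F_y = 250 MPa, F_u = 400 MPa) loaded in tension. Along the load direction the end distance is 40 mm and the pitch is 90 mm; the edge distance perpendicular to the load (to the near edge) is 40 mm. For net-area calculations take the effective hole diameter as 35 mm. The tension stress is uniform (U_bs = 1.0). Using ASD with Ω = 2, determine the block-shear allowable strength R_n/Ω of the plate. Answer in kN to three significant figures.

Shear plane L_v = 40 + 1·90 = 130 mm; A_gv = 130 × 6 = 780 mm².
A_nv = (130 − 1.5·35) × 6 = 465 mm².
A_nt = (40 − 0.5·35) × 6 = 135 mm².
0.6 F_u A_nv = 111.6 kN; 0.6 F_y A_gv = 117 kN → shear rupture governs the shear term.
R_n = 111.6 + 1.0 × 400 × 135 / 1000 = 165.6 kN.
Allowable strength R_n/Ω = 165.6 / 2 = 82.8 kN.

82.8 kN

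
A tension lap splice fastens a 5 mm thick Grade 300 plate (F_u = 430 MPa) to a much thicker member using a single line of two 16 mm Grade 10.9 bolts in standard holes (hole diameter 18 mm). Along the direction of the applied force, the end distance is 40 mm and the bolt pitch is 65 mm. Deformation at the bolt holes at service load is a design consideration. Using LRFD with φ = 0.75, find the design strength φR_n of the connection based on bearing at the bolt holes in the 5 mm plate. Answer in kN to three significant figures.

Per bolt r_n = 1.2 l_c t F_u ≤ 2.4 d t F_u; upper limit = 2.4 × 16 × 5 × 430 / 1000 = 82.56 kN.
Edge bolt: l_c = 40 − 18/2 = 31 mm → 1.2 × 31 × 5 × 430 / 1000 = 79.98 → r_n = 79.98 kN.
Interior bolts: l_c = 65 − 18 = 47 mm → 1.2 × 47 × 5 × 430 / 1000 = 121.3 → r_n = 82.56 kN.
R_n = 1 × 79.98 + 1 × 82.56 = 162.5 kN.
Design strength φR_n = 0.75 × 162.5 = 122 kN.

122 kN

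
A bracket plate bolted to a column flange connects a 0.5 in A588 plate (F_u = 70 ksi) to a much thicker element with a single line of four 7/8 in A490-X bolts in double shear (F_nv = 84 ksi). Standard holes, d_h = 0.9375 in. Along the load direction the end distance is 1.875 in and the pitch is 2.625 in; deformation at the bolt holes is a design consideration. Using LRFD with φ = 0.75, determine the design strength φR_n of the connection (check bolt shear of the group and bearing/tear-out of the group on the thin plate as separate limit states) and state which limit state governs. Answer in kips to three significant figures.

Bolt shear: A_b = π·0.875²/4 = 0.6013 in²; R_n = 84 × 0.6013 × 4 × 2 = 404.1 kips → 0.75 × 404.1 = 303 kips.
Bearing (1.2 l_c t F_u ≤ 2.4 d t F_u): upper limit = 2.4·0.875·0.5·70 = 73.5 kips.
  Edge l_c = 1.875 − 0.9375/2 = 1.406 → r_n = 59.06 kips; interior l_c = 2.625 − 0.9375 = 1.688 → r_n = 70.88 kips.
  R_n,bearing = 1·59.06 + 3·70.88 = 271.7 kips → 0.75 × 271.7 = 204 kips.
Bearing governs: 204 kips.

204 kips (bearing governs)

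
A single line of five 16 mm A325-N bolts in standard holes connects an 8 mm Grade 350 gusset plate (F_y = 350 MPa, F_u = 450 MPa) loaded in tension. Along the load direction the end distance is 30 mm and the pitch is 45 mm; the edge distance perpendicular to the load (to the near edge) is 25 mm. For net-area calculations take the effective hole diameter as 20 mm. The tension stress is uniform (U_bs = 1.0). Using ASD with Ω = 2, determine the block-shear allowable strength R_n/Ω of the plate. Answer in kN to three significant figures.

Shear plane L_v = 30 + 4·45 = 210 mm; A_gv = 210 × 8 = 1680 mm².
A_nv = (210 − 4.5·20) × 8 = 960 mm².
A_nt = (25 − 0.5·20) × 8 = 120 mm².
0.6 F_u A_nv = 259.2 kN; 0.6 F_y A_gv = 352.8 kN → shear rupture governs the shear term.
R_n = 259.2 + 1.0 × 450 × 120 / 1000 = 313.2 kN.
Allowable strength R_n/Ω = 313.2 / 2 = 157 kN.

157 kN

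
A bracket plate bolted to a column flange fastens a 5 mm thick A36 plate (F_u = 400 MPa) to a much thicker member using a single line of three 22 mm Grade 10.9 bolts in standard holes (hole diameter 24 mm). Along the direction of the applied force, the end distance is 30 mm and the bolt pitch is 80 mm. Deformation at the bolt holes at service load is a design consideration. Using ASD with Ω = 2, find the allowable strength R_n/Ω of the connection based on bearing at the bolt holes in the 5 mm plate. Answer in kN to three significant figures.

Per bolt r_n = 1.2 l_c t F_u ≤ 2.4 d t F_u; upper limit = 2.4 × 22 × 5 × 400 / 1000 = 105.6 kN.
Edge bolt: l_c = 30 − 24/2 = 18 mm → 1.2 × 18 × 5 × 400 / 1000 = 43.2 → r_n = 43.2 kN.
Interior bolts: l_c = 80 − 24 = 56 mm → 1.2 × 56 × 5 × 400 / 1000 = 134.4 → r_n = 105.6 kN.
R_n = 1 × 43.2 + 2 × 105.6 = 254.4 kN.
Allowable strength R_n/Ω = 254.4 / 2 = 127 kN.

127 kN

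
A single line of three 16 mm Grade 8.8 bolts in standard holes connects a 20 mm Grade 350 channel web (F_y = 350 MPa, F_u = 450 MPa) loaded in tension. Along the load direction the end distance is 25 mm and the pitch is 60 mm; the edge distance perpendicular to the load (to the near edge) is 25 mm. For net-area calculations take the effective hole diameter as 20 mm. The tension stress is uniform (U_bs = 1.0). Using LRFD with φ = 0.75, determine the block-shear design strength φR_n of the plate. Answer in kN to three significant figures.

Shear plane L_v = 25 + 2·60 = 145 mm; A_gv = 145 × 20 = 2900 mm².
A_nv = (145 − 2.5·20) × 20 = 1900 mm².
A_nt = (25 − 0.5·20) × 20 = 300 mm².
0.6 F_u A_nv = 513 kN; 0.6 F_y A_gv = 609 kN → shear rupture governs the shear term.
R_n = 513 + 1.0 × 450 × 300 / 1000 = 648 kN.
Design strength φR_n = 0.75 × 648 = 486 kN.

486 kN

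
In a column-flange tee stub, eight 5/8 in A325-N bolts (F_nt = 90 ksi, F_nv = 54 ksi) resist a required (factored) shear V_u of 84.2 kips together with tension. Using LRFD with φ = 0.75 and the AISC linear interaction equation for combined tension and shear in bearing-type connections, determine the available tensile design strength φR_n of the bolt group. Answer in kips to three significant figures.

A_b = π·0.625²/4 = 0.3068 in²; f_rv = 84.2 / (8 × 0.3068) = 34.31 ksi.
F'_nt = 1.3 F_nt − (F_nt / φF_nv) f_rv = 1.3·90 − (90/(0.75·54))·34.31 = 40.76 ksi, capped at F_nt → F'_nt = 40.76 ksi.
R_n = F'_nt · A_b · n = 40.76 × 0.3068 × 8 = 100.1 kips.
Design strength φR_n = 0.75 × 100.1 = 75 kips.

75 kips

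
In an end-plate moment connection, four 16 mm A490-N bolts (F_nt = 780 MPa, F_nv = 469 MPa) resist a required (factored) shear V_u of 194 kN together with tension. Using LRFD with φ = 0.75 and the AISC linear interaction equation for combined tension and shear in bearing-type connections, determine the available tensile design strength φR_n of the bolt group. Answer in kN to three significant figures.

A_b = π·16²/4 = 201.1 mm²; f_rv = 194 × 1000 / (4 × 201.1) = 241.2 MPa.
F'_nt = 1.3 F_nt − (F_nt / φF_nv) f_rv = 1.3·780 − (780/(0.75·469))·241.2 = 479.1 MPa, capped at F_nt → F'_nt = 479.1 MPa.
R_n = F'_nt · A_b · n = 479.1 × 201.1 × 4 / 1000 = 385.3 kN.
Design strength φR_n = 0.75 × 385.3 = 289 kN.

289 kN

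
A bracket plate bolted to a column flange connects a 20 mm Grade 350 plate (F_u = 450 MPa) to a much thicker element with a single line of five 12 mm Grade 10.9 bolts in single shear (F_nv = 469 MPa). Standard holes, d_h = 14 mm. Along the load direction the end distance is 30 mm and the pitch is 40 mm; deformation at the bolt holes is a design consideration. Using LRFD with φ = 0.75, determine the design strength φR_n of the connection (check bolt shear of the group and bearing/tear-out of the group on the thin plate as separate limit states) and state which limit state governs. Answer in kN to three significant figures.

199 kN (bolt shear governs)

Bolt shear: A_b = π·12²/4 = 113.1 mm²; R_n = 469 × 113.1 × 5 × 1 / 1000 = 265.2 kN → 0.75 × 265.2 = 199 kN.
Bearing (1.2 l_c t F_u ≤ 2.4 d t F_u): upper limit = 2.4·12·20·450 / 1000 = 259.2 kN.
  Edge l_c = 30 − 14/2 = 23 → r_n = 248.4 kN; interior l_c = 40 − 14 = 26 → r_n = 259.2 kN.
  R_n,bearing = 1·248.4 + 4·259.2 = 1285 kN → 0.75 × 1285 = 964 kN.
Bolt shear governs: 199 kN.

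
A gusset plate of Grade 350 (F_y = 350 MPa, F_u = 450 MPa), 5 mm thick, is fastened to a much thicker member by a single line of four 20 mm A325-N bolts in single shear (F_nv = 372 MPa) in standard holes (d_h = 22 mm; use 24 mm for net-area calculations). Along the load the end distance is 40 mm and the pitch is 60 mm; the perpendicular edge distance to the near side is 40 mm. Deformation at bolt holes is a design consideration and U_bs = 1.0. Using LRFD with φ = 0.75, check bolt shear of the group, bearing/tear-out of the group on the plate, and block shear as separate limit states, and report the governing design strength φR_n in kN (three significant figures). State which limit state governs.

185 kN (block shear governs)

Bolt shear: A_b = π·20²/4 = 314.2 mm²; R_n = 372 × 314.2 × 4 × 1 / 1000 = 467.5 kN → 0.75 × 467.5 = 351 kN.
Bearing: edge l_c = 29, r_n = 78.3 kN; interior l_c = 38, r_n = 102.6 kN; R_n = 78.3 + 3·102.6 = 386.1 kN → 290 kN.
Block shear: A_gv = 1100, A_nv = 680, A_nt = 140 mm²; R_n = min(0.6F_uA_nv, 0.6F_yA_gv) + U_bs·F_u·A_nt = 246.6 kN → 185 kN.
Block shear governs: 185 kN.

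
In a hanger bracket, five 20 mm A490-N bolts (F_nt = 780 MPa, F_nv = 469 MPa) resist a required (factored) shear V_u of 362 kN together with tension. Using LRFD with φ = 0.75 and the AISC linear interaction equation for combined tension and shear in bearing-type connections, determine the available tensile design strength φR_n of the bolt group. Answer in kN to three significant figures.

A_b = π·20²/4 = 314.2 mm²; f_rv = 362 × 1000 / (5 × 314.2) = 230.5 MPa.
F'_nt = 1.3 F_nt − (F_nt / φF_nv) f_rv = 1.3·780 − (780/(0.75·469))·230.5 = 503 MPa, capped at F_nt → F'_nt = 503 MPa.
R_n = F'_nt · A_b · n = 503 × 314.2 × 5 / 1000 = 790.1 kN.
Design strength φR_n = 0.75 × 790.1 = 593 kN.

593 kN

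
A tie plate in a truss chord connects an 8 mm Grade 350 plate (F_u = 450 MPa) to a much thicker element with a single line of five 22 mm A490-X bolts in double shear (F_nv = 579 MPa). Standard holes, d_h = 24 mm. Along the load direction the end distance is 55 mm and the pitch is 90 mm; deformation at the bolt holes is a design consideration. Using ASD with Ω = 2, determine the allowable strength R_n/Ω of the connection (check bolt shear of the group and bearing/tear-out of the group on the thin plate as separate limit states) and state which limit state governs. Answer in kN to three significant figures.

473 kN (bearing governs)

Bolt shear: A_b = π·22²/4 = 380.1 mm²; R_n = 579 × 380.1 × 5 × 2 / 1000 = 2201 kN → 2201 / 2 = 1100 kN.
Bearing (1.2 l_c t F_u ≤ 2.4 d t F_u): upper limit = 2.4·22·8·450 / 1000 = 190.1 kN.
  Edge l_c = 55 − 24/2 = 43 → r_n = 185.8 kN; interior l_c = 90 − 24 = 66 → r_n = 190.1 kN.
  R_n,bearing = 1·185.8 + 4·190.1 = 946.1 kN → 946.1 / 2 = 473 kN.
Bearing governs: 473 kN.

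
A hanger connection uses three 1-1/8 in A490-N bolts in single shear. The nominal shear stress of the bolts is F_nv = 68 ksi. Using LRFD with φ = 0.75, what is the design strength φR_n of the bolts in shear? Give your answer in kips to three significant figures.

152 kips

A_b = π × 1.125² / 4 = 0.994 in².
R_n = F_nv · A_b · n · n_s = 68 × 0.994 × 3 × 1 = 202.8 kips.
Design strength φR_n = 0.75 × 202.8 = 152 kips.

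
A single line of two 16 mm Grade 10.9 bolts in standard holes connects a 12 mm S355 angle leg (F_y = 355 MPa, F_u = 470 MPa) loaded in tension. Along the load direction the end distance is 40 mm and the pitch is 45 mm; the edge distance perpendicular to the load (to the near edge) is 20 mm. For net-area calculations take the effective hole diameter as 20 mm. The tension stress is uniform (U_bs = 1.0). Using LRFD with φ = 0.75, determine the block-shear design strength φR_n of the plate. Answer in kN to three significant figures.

Shear plane L_v = 40 + 1·45 = 85 mm; A_gv = 85 × 12 = 1020 mm².
A_nv = (85 − 1.5·20) × 12 = 660 mm².
A_nt = (20 − 0.5·20) × 12 = 120 mm².
0.6 F_u A_nv = 186.1 kN; 0.6 F_y A_gv = 217.3 kN → shear rupture governs the shear term.
R_n = 186.1 + 1.0 × 470 × 120 / 1000 = 242.5 kN.
Design strength φR_n = 0.75 × 242.5 = 182 kN.

182 kN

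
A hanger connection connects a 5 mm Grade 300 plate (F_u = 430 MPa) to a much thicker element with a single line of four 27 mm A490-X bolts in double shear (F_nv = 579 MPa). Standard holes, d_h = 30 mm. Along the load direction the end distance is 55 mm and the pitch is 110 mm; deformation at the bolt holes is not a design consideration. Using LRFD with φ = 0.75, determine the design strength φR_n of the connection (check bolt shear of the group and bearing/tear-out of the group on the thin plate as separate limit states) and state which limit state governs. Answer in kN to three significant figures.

489 kN (bearing governs)

Bolt shear: A_b = π·27²/4 = 572.6 mm²; R_n = 579 × 572.6 × 4 × 2 / 1000 = 2652 kN → 0.75 × 2652 = 1990 kN.
Bearing (1.5 l_c t F_u ≤ 3.0 d t F_u): upper limit = 3.0·27·5·430 / 1000 = 174.2 kN.
  Edge l_c = 55 − 30/2 = 40 → r_n = 129 kN; interior l_c = 110 − 30 = 80 → r_n = 174.2 kN.
  R_n,bearing = 1·129 + 3·174.2 = 651.5 kN → 0.75 × 651.5 = 489 kN.
Bearing governs: 489 kN.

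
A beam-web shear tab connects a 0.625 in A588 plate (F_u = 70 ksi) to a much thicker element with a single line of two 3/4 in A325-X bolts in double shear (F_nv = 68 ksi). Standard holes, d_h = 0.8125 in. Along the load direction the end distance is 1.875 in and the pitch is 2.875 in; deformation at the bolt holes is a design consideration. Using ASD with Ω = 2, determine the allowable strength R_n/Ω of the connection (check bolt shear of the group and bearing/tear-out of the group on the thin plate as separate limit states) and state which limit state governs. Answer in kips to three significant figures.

60.1 kips (bolt shear governs)

Bolt shear: A_b = π·0.75²/4 = 0.4418 in²; R_n = 68 × 0.4418 × 2 × 2 = 120.2 kips → 120.2 / 2 = 60.1 kips.
Bearing (1.2 l_c t F_u ≤ 2.4 d t F_u): upper limit = 2.4·0.75·0.625·70 = 78.75 kips.
  Edge l_c = 1.875 − 0.8125/2 = 1.469 → r_n = 77.11 kips; interior l_c = 2.875 − 0.8125 = 2.062 → r_n = 78.75 kips.
  R_n,bearing = 1·77.11 + 1·78.75 = 155.9 kips → 155.9 / 2 = 77.9 kips.
Bolt shear governs: 60.1 kips.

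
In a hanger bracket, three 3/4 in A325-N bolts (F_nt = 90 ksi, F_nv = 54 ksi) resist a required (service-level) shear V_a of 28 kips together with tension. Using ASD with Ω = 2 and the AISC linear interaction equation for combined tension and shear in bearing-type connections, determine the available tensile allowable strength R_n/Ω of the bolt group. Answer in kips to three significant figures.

30.9 kips

A_b = π·0.75²/4 = 0.4418 in²; f_rv = 28 / (3 × 0.4418) = 21.13 ksi.
F'_nt = 1.3 F_nt − (Ω F_nt / F_nv) f_rv = 1.3·90 − (2·90/54)·21.13 = 46.58 ksi, capped at F_nt → F'_nt = 46.58 ksi.
R_n = F'_nt · A_b · n = 46.58 × 0.4418 × 3 = 61.73 kips.
Allowable strength R_n/Ω = 61.73 / 2 = 30.9 kips.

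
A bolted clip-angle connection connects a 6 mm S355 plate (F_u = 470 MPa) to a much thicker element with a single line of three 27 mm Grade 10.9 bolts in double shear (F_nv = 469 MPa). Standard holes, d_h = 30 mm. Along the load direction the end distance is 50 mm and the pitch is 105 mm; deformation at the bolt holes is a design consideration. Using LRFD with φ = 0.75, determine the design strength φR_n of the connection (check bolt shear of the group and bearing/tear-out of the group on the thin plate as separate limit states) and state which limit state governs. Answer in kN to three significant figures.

Bolt shear: A_b = π·27²/4 = 572.6 mm²; R_n = 469 × 572.6 × 3 × 2 / 1000 = 1611 kN → 0.75 × 1611 = 1210 kN.
Bearing (1.2 l_c t F_u ≤ 2.4 d t F_u): upper limit = 2.4·27·6·470 / 1000 = 182.7 kN.
  Edge l_c = 50 − 30/2 = 35 → r_n = 118.4 kN; interior l_c = 105 − 30 = 75 → r_n = 182.7 kN.
  R_n,bearing = 1·118.4 + 2·182.7 = 483.9 kN → 0.75 × 483.9 = 363 kN.
Bearing governs: 363 kN.

363 kN (bearing governs)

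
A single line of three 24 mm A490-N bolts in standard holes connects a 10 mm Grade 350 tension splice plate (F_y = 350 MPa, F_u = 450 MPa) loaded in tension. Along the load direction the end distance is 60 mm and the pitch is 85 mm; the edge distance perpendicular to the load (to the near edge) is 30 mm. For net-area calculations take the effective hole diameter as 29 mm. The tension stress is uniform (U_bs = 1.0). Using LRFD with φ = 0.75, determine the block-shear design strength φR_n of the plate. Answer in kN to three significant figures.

371 kN

Shear plane L_v = 60 + 2·85 = 230 mm; A_gv = 230 × 10 = 2300 mm².
A_nv = (230 − 2.5·29) × 10 = 1575 mm².
A_nt = (30 − 0.5·29) × 10 = 155 mm².
0.6 F_u A_nv = 425.2 kN; 0.6 F_y A_gv = 483 kN → shear rupture governs the shear term.
R_n = 425.2 + 1.0 × 450 × 155 / 1000 = 495 kN.
Design strength φR_n = 0.75 × 495 = 371 kN.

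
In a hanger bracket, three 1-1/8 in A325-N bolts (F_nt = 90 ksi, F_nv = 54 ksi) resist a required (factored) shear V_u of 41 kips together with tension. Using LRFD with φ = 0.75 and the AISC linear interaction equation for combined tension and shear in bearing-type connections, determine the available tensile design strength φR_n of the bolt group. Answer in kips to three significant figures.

193 kips

A_b = π·1.125²/4 = 0.994 in²; f_rv = 41 / (3 × 0.994) = 13.75 ksi.
F'_nt = 1.3 F_nt − (F_nt / φF_nv) f_rv = 1.3·90 − (90/(0.75·54))·13.75 = 86.45 ksi, capped at F_nt → F'_nt = 86.45 ksi.
R_n = F'_nt · A_b · n = 86.45 × 0.994 × 3 = 257.8 kips.
Design strength φR_n = 0.75 × 257.8 = 193 kips.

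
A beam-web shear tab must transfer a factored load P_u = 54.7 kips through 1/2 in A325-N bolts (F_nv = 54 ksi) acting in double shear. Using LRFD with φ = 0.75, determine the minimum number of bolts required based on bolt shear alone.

4 bolts

A_b = π·0.5²/4 = 0.1963 in².
Per-bolt design strength φR_n = 0.75 × 54 × 0.1963 × 2 = 15.9 kips.
n ≥ 54.7 / 15.9 = 3.439 → use 4 bolts.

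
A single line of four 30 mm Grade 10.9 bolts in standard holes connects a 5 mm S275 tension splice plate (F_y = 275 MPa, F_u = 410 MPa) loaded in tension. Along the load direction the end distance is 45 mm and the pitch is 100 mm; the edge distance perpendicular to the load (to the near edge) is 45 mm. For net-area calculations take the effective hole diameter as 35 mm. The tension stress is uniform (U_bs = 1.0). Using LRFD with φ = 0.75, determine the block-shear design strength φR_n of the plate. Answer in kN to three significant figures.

248 kN

Shear plane L_v = 45 + 3·100 = 345 mm; A_gv = 345 × 5 = 1725 mm².
A_nv = (345 − 3.5·35) × 5 = 1112 mm².
A_nt = (45 − 0.5·35) × 5 = 137.5 mm².
0.6 F_u A_nv = 273.7 kN; 0.6 F_y A_gv = 284.6 kN → shear rupture governs the shear term.
R_n = 273.7 + 1.0 × 410 × 137.5 / 1000 = 330.1 kN.
Design strength φR_n = 0.75 × 330.1 = 248 kN.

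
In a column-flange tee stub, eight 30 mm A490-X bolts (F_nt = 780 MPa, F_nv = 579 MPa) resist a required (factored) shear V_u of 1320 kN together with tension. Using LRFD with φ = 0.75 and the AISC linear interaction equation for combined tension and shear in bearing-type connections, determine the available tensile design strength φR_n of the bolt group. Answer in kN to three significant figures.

2520 kN

A_b = π·30²/4 = 706.9 mm²; f_rv = 1320 × 1000 / (8 × 706.9) = 233.4 MPa.
F'_nt = 1.3 F_nt − (F_nt / φF_nv) f_rv = 1.3·780 − (780/(0.75·579))·233.4 = 594.7 MPa, capped at F_nt → F'_nt = 594.7 MPa.
R_n = F'_nt · A_b · n = 594.7 × 706.9 × 8 / 1000 = 3363 kN.
Design strength φR_n = 0.75 × 3363 = 2520 kN.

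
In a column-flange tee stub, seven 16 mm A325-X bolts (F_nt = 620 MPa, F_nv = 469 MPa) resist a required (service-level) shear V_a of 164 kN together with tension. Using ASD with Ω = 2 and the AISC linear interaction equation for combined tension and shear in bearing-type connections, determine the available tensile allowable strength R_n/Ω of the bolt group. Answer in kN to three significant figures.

350 kN

A_b = π·16²/4 = 201.1 mm²; f_rv = 164 × 1000 / (7 × 201.1) = 116.5 MPa.
F'_nt = 1.3 F_nt − (Ω F_nt / F_nv) f_rv = 1.3·620 − (2·620/469)·116.5 = 497.9 MPa, capped at F_nt → F'_nt = 497.9 MPa.
R_n = F'_nt · A_b · n = 497.9 × 201.1 × 7 / 1000 = 700.8 kN.
Allowable strength R_n/Ω = 700.8 / 2 = 350 kN.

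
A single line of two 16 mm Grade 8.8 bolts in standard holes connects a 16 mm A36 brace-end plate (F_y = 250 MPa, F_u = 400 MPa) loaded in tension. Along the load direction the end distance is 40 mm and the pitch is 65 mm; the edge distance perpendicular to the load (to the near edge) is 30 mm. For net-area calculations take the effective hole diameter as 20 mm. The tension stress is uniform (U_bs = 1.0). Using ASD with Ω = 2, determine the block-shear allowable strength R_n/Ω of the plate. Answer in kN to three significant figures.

Shear plane L_v = 40 + 1·65 = 105 mm; A_gv = 105 × 16 = 1680 mm².
A_nv = (105 − 1.5·20) × 16 = 1200 mm².
A_nt = (30 − 0.5·20) × 16 = 320 mm².
0.6 F_u A_nv = 288 kN; 0.6 F_y A_gv = 252 kN → shear yielding governs the shear term.
R_n = 252 + 1.0 × 400 × 320 / 1000 = 380 kN.
Allowable strength R_n/Ω = 380 / 2 = 190 kN.

190 kN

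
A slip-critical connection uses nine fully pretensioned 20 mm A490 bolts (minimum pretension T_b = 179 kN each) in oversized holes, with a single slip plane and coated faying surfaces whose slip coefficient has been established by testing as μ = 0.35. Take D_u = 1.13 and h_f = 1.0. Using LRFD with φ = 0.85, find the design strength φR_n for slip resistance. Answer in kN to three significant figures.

542 kN

R_n = μ · D_u · h_f · T_b · n_s · n_b = 0.35 × 1.13 × 1.0 × 179 × 1 × 9 = 637.2 kN.
Design strength φR_n = 0.85 × 637.2 = 542 kN.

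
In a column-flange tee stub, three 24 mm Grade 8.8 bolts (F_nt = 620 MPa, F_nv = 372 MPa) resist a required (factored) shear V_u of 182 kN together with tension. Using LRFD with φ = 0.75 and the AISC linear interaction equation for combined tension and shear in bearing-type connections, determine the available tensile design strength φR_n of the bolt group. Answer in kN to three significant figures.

517 kN

A_b = π·24²/4 = 452.4 mm²; f_rv = 182 × 1000 / (3 × 452.4) = 134.1 MPa.
F'_nt = 1.3 F_nt − (F_nt / φF_nv) f_rv = 1.3·620 − (620/(0.75·372))·134.1 = 508 MPa, capped at F_nt → F'_nt = 508 MPa.
R_n = F'_nt · A_b · n = 508 × 452.4 × 3 / 1000 = 689.4 kN.
Design strength φR_n = 0.75 × 689.4 = 517 kN.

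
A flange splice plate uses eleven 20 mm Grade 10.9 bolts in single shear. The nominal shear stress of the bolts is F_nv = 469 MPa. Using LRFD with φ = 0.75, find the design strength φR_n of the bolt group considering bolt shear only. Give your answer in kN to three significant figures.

1220 kN

A_b = π × 20² / 4 = 314.2 mm².
R_n = F_nv · A_b · n · n_s = 469 × 314.2 × 11 × 1 / 1000 = 1621 kN.
Design strength φR_n = 0.75 × 1621 = 1220 kN.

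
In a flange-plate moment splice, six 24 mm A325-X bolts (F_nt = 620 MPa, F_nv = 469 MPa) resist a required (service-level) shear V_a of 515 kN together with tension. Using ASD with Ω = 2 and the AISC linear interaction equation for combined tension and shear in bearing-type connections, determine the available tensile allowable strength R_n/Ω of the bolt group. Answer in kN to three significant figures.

A_b = π·24²/4 = 452.4 mm²; f_rv = 515 × 1000 / (6 × 452.4) = 189.7 MPa.
F'_nt = 1.3 F_nt − (Ω F_nt / F_nv) f_rv = 1.3·620 − (2·620/469)·189.7 = 304.4 MPa, capped at F_nt → F'_nt = 304.4 MPa.
R_n = F'_nt · A_b · n = 304.4 × 452.4 × 6 / 1000 = 826.1 kN.
Allowable strength R_n/Ω = 826.1 / 2 = 413 kN.

413 kN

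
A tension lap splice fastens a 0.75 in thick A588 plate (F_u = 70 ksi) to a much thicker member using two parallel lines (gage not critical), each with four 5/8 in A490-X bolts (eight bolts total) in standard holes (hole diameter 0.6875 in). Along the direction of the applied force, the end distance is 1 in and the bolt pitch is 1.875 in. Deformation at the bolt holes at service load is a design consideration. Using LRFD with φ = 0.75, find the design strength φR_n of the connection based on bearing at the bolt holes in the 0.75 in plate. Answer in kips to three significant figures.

Per bolt r_n = 1.2 l_c t F_u ≤ 2.4 d t F_u; upper limit = 2.4 × 0.625 × 0.75 × 70 = 78.75 kips.
Edge bolt: l_c = 1 − 0.6875/2 = 0.6562 in → 1.2 × 0.6562 × 0.75 × 70 = 41.34 → r_n = 41.34 kips.
Interior bolts: l_c = 1.875 − 0.6875 = 1.188 in → 1.2 × 1.188 × 0.75 × 70 = 74.81 → r_n = 74.81 kips.
R_n = 2 × 41.34 + 6 × 74.81 = 531.6 kips.
Design strength φR_n = 0.75 × 531.6 = 399 kips.

399 kips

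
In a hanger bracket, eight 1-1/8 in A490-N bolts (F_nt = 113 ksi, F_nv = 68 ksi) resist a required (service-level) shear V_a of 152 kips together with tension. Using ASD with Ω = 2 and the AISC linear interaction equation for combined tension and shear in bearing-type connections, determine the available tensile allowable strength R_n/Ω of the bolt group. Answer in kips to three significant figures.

331 kips

A_b = π·1.125²/4 = 0.994 in²; f_rv = 152 / (8 × 0.994) = 19.11 ksi.
F'_nt = 1.3 F_nt − (Ω F_nt / F_nv) f_rv = 1.3·113 − (2·113/68)·19.11 = 83.37 ksi, capped at F_nt → F'_nt = 83.37 ksi.
R_n = F'_nt · A_b · n = 83.37 × 0.994 × 8 = 663 kips.
Allowable strength R_n/Ω = 663 / 2 = 331 kips.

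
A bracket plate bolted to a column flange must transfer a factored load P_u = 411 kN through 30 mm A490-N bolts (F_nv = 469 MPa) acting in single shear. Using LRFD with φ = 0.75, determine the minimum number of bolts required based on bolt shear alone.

2 bolts

A_b = π·30²/4 = 706.9 mm².
Per-bolt design strength φR_n = 0.75 × 469 × 706.9 × 1 / 1000 = 248.6 kN.
n ≥ 411 / 248.6 = 1.653 → use 2 bolts.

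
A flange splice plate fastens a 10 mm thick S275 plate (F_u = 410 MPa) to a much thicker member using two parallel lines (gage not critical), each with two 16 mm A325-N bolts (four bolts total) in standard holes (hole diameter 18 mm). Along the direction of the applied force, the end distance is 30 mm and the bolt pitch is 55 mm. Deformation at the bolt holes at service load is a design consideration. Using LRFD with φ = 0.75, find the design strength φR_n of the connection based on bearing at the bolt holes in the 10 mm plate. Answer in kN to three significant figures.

391 kN

Per bolt r_n = 1.2 l_c t F_u ≤ 2.4 d t F_u; upper limit = 2.4 × 16 × 10 × 410 / 1000 = 157.4 kN.
Edge bolt: l_c = 30 − 18/2 = 21 mm → 1.2 × 21 × 10 × 410 / 1000 = 103.3 → r_n = 103.3 kN.
Interior bolts: l_c = 55 − 18 = 37 mm → 1.2 × 37 × 10 × 410 / 1000 = 182 → r_n = 157.4 kN.
R_n = 2 × 103.3 + 2 × 157.4 = 521.5 kN.
Design strength φR_n = 0.75 × 521.5 = 391 kN.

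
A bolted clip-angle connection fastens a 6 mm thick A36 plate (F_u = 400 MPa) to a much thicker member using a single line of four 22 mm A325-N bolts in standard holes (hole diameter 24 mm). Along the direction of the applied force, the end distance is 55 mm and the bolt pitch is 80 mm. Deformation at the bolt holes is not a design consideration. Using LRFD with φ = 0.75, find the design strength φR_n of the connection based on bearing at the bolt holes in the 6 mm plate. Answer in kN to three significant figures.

Per bolt r_n = 1.5 l_c t F_u ≤ 3.0 d t F_u; upper limit = 3.0 × 22 × 6 × 400 / 1000 = 158.4 kN.
Edge bolt: l_c = 55 − 24/2 = 43 mm → 1.5 × 43 × 6 × 400 / 1000 = 154.8 → r_n = 154.8 kN.
Interior bolts: l_c = 80 − 24 = 56 mm → 1.5 × 56 × 6 × 400 / 1000 = 201.6 → r_n = 158.4 kN.
R_n = 1 × 154.8 + 3 × 158.4 = 630 kN.
Design strength φR_n = 0.75 × 630 = 472 kN.

472 kN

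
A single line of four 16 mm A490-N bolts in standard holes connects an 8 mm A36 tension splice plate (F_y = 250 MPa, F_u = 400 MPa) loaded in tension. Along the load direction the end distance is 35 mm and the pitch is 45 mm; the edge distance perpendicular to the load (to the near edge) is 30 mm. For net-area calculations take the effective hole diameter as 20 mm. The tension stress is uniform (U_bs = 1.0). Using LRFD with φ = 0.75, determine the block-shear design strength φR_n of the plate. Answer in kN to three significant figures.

192 kN

Shear plane L_v = 35 + 3·45 = 170 mm; A_gv = 170 × 8 = 1360 mm².
A_nv = (170 − 3.5·20) × 8 = 800 mm².
A_nt = (30 − 0.5·20) × 8 = 160 mm².
0.6 F_u A_nv = 192 kN; 0.6 F_y A_gv = 204 kN → shear rupture governs the shear term.
R_n = 192 + 1.0 × 400 × 160 / 1000 = 256 kN.
Design strength φR_n = 0.75 × 256 = 192 kN.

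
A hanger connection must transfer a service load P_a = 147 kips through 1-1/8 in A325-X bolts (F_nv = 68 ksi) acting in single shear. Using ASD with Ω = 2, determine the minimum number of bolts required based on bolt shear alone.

5 bolts

A_b = π·1.125²/4 = 0.994 in².
Per-bolt allowable strength R_n/Ω = 68 × 0.994 × 1 / 2 = 33.8 kips.
n ≥ 147 / 33.8 = 4.35 → use 5 bolts.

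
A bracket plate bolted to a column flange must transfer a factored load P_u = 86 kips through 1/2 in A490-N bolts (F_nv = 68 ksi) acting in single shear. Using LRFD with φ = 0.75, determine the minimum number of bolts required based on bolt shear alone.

A_b = π·0.5²/4 = 0.1963 in².
Per-bolt design strength φR_n = 0.75 × 68 × 0.1963 × 1 = 10.01 kips.
n ≥ 86 / 10.01 = 8.588 → use 9 bolts.

9 bolts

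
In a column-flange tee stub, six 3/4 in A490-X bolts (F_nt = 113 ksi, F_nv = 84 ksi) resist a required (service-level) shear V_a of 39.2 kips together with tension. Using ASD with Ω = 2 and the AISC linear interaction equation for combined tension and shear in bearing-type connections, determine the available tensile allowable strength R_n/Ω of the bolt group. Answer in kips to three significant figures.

A_b = π·0.75²/4 = 0.4418 in²; f_rv = 39.2 / (6 × 0.4418) = 14.79 ksi.
F'_nt = 1.3 F_nt − (Ω F_nt / F_nv) f_rv = 1.3·113 − (2·113/84)·14.79 = 107.1 ksi, capped at F_nt → F'_nt = 107.1 ksi.
R_n = F'_nt · A_b · n = 107.1 × 0.4418 × 6 = 283.9 kips.
Allowable strength R_n/Ω = 283.9 / 2 = 142 kips.

142 kips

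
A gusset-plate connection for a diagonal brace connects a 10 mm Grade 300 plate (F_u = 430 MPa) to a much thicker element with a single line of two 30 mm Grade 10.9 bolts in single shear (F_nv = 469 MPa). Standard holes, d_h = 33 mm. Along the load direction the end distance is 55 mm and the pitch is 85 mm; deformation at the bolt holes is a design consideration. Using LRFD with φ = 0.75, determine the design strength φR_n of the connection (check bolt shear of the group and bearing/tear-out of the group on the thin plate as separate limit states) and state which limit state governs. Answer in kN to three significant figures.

350 kN (bearing governs)

Bolt shear: A_b = π·30²/4 = 706.9 mm²; R_n = 469 × 706.9 × 2 × 1 / 1000 = 663 kN → 0.75 × 663 = 497 kN.
Bearing (1.2 l_c t F_u ≤ 2.4 d t F_u): upper limit = 2.4·30·10·430 / 1000 = 309.6 kN.
  Edge l_c = 55 − 33/2 = 38.5 → r_n = 198.7 kN; interior l_c = 85 − 33 = 52 → r_n = 268.3 kN.
  R_n,bearing = 1·198.7 + 1·268.3 = 467 kN → 0.75 × 467 = 350 kN.
Bearing governs: 350 kN.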